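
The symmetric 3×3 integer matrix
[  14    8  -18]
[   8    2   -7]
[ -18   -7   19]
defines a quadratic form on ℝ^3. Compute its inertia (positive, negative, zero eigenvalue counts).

step 0: pivot 14 → sign +
step 1: pivot -18/7 → sign −
step 2: pivot 1/18 → sign +
signature = (2, 1, 0)

Answer: (2, 1, 0)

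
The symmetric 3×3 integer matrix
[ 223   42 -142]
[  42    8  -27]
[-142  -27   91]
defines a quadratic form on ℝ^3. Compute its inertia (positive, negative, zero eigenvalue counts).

Answer: (2, 1, 0)

Derivation:
step 0: pivot 223 → sign +
step 1: pivot 20/223 → sign +
step 2: pivot -3/20 → sign −
signature = (2, 1, 0)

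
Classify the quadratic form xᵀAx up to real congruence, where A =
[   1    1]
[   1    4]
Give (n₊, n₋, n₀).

Answer: (2, 0, 0)

Derivation:
step 0: pivot 1 → sign +
step 1: pivot 3 → sign +
signature = (2, 0, 0)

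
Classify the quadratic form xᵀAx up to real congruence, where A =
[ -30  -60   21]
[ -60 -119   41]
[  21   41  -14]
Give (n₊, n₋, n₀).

step 0: pivot -30 → sign −
step 1: pivot 1 → sign +
step 2: pivot -3/10 → sign −
signature = (1, 2, 0)

Answer: (1, 2, 0)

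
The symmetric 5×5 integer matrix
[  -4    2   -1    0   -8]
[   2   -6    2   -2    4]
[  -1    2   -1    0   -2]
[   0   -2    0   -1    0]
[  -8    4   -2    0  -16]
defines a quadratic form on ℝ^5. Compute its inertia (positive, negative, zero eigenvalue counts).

Answer: (1, 3, 1)

Derivation:
step 0: pivot -4 → sign −
step 1: pivot -5 → sign −
step 2: pivot -3/10 → sign −
step 3: pivot 1 → sign +
step 4: row/col 4 already zero → sign 0
signature = (1, 3, 1)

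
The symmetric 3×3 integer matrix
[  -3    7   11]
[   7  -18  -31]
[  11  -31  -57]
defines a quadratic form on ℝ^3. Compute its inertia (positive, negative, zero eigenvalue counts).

step 0: pivot -3 → sign −
step 1: pivot -5/3 → sign −
step 2: pivot 2/5 → sign +
signature = (1, 2, 0)

Answer: (1, 2, 0)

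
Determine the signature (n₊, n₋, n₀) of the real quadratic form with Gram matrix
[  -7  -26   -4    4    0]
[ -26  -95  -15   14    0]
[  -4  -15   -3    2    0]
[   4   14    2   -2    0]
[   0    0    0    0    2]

step 0: pivot -7 → sign −
step 1: pivot 11/7 → sign +
step 2: pivot -8/11 → sign −
step 3: pivot 2 → sign +
step 4: row/col 4 already zero → sign 0
signature = (2, 2, 1)

Answer: (2, 2, 1)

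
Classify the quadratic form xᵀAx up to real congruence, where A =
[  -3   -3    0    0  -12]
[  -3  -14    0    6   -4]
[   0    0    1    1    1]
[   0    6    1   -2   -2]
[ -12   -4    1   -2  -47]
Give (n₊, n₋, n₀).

step 0: pivot -3 → sign −
step 1: pivot -11 → sign −
step 2: pivot 1 → sign +
step 3: pivot 3/11 → sign +
step 4: pivot -1 → sign −
signature = (2, 3, 0)

Answer: (2, 3, 0)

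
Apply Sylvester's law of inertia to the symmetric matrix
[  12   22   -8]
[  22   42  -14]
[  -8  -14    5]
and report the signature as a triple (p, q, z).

step 0: pivot 12 → sign +
step 1: pivot 5/3 → sign +
step 2: pivot -3/5 → sign −
signature = (2, 1, 0)

Answer: (2, 1, 0)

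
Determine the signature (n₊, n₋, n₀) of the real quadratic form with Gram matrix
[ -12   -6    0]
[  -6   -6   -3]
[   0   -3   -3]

Answer: (0, 2, 1)

Derivation:
step 0: pivot -12 → sign −
step 1: pivot -3 → sign −
step 2: row/col 2 already zero → sign 0
signature = (0, 2, 1)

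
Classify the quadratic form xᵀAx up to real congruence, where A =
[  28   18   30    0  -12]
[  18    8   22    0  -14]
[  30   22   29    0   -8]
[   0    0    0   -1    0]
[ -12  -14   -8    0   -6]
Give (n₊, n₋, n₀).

step 0: pivot 28 → sign +
step 1: pivot -25/7 → sign −
step 2: pivot -27/25 → sign −
step 3: pivot -1 → sign −
step 4: pivot -2/27 → sign −
signature = (1, 4, 0)

Answer: (1, 4, 0)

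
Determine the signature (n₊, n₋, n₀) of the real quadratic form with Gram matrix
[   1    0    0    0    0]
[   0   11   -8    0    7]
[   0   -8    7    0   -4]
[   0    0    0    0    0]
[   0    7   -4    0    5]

step 0: pivot 1 → sign +
step 1: pivot 11 → sign +
step 2: pivot 13/11 → sign +
step 3: pivot -6/13 → sign −
step 4: row/col 4 already zero → sign 0
signature = (3, 1, 1)

Answer: (3, 1, 1)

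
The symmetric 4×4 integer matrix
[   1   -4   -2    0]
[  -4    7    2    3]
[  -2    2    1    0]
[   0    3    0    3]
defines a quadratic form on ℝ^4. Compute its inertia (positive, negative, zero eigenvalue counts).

step 0: pivot 1 → sign +
step 1: pivot -9 → sign −
step 2: pivot 1 → sign +
step 3: row/col 3 already zero → sign 0
signature = (2, 1, 1)

Answer: (2, 1, 1)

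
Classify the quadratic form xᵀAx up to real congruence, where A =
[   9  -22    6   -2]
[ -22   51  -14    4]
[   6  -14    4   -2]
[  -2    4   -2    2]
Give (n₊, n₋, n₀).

step 0: pivot 9 → sign +
step 1: pivot -25/9 → sign −
step 2: pivot 4/25 → sign +
step 3: pivot -3 → sign −
signature = (2, 2, 0)

Answer: (2, 2, 0)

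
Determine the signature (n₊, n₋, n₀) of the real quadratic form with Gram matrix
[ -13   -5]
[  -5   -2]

step 0: pivot -13 → sign −
step 1: pivot -1/13 → sign −
signature = (0, 2, 0)

Answer: (0, 2, 0)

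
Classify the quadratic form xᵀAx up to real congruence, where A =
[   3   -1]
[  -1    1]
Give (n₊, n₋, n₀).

Answer: (2, 0, 0)

Derivation:
step 0: pivot 3 → sign +
step 1: pivot 2/3 → sign +
signature = (2, 0, 0)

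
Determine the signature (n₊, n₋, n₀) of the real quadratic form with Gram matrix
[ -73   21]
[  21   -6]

step 0: pivot -73 → sign −
step 1: pivot 3/73 → sign +
signature = (1, 1, 0)

Answer: (1, 1, 0)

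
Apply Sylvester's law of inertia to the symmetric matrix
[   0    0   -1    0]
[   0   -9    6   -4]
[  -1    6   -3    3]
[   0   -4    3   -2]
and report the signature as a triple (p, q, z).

step 0: pivot -9 → sign −
step 1: pivot 1 → sign +
step 2: pivot -1 → sign −
step 3: pivot -2/9 → sign −
signature = (1, 3, 0)

Answer: (1, 3, 0)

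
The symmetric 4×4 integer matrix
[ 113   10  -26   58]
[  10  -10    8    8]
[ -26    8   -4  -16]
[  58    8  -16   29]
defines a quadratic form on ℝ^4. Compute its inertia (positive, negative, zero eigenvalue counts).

step 0: pivot 113 → sign +
step 1: pivot -1230/113 → sign −
step 2: pivot -48/205 → sign −
step 3: row/col 3 already zero → sign 0
signature = (1, 2, 1)

Answer: (1, 2, 1)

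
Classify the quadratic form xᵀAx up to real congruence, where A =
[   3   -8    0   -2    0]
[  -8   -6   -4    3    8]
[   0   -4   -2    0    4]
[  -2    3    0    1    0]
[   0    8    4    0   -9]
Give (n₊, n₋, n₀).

step 0: pivot 3 → sign +
step 1: pivot -82/3 → sign −
step 2: pivot -58/41 → sign −
step 3: pivot -3/58 → sign −
step 4: pivot -1 → sign −
signature = (1, 4, 0)

Answer: (1, 4, 0)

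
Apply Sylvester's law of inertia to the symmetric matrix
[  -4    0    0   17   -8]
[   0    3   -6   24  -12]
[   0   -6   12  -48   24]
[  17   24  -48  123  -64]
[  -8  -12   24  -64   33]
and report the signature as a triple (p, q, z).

Answer: (2, 2, 1)

Derivation:
step 0: pivot -4 → sign −
step 1: pivot 3 → sign +
step 2: pivot 13/4 → sign +
step 3: pivot -3/13 → sign −
step 4: row/col 4 already zero → sign 0
signature = (2, 2, 1)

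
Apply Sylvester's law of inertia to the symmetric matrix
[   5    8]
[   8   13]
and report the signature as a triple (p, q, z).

step 0: pivot 5 → sign +
step 1: pivot 1/5 → sign +
signature = (2, 0, 0)

Answer: (2, 0, 0)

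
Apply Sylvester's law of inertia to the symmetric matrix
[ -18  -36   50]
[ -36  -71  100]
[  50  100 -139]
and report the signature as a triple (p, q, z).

step 0: pivot -18 → sign −
step 1: pivot 1 → sign +
step 2: pivot -1/9 → sign −
signature = (1, 2, 0)

Answer: (1, 2, 0)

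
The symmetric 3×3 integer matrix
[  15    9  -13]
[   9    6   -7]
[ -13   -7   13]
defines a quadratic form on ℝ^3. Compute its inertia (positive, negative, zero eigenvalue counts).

step 0: pivot 15 → sign +
step 1: pivot 3/5 → sign +
step 2: pivot 2/3 → sign +
signature = (3, 0, 0)

Answer: (3, 0, 0)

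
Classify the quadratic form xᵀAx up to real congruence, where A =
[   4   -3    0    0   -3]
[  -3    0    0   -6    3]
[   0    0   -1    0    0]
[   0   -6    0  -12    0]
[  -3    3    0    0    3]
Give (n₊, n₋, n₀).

Answer: (2, 2, 1)

Derivation:
step 0: pivot 4 → sign +
step 1: pivot -9/4 → sign −
step 2: pivot -1 → sign −
step 3: pivot 4 → sign +
step 4: row/col 4 already zero → sign 0
signature = (2, 2, 1)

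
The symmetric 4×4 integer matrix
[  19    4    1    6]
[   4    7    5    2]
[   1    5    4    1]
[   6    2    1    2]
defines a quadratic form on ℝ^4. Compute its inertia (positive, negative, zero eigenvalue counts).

step 0: pivot 19 → sign +
step 1: pivot 117/19 → sign +
step 2: pivot 2/9 → sign +
step 3: pivot -1/26 → sign −
signature = (3, 1, 0)

Answer: (3, 1, 0)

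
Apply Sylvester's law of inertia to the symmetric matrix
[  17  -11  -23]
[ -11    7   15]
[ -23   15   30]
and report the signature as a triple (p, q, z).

Answer: (1, 2, 0)

Derivation:
step 0: pivot 17 → sign +
step 1: pivot -2/17 → sign −
step 2: pivot -1 → sign −
signature = (1, 2, 0)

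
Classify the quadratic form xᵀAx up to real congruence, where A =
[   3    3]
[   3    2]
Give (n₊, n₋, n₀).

Answer: (1, 1, 0)

Derivation:
step 0: pivot 3 → sign +
step 1: pivot -1 → sign −
signature = (1, 1, 0)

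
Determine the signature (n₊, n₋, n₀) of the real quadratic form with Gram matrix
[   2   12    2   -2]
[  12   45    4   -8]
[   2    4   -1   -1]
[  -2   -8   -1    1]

step 0: pivot 2 → sign +
step 1: pivot -27 → sign −
step 2: pivot -17/27 → sign −
step 3: pivot -6/17 → sign −
signature = (1, 3, 0)

Answer: (1, 3, 0)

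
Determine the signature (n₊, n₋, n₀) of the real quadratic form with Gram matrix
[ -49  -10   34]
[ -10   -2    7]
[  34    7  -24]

step 0: pivot -49 → sign −
step 1: pivot 2/49 → sign +
step 2: pivot -1/2 → sign −
signature = (1, 2, 0)

Answer: (1, 2, 0)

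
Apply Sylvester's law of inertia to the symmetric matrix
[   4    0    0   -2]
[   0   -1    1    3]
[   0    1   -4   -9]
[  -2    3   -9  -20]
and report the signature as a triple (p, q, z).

step 0: pivot 4 → sign +
step 1: pivot -1 → sign −
step 2: pivot -3 → sign −
step 3: row/col 3 already zero → sign 0
signature = (1, 2, 1)

Answer: (1, 2, 1)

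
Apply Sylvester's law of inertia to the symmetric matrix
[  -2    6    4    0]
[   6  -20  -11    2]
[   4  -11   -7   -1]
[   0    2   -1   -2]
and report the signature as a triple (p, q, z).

Answer: (1, 2, 1)

Derivation:
step 0: pivot -2 → sign −
step 1: pivot -2 → sign −
step 2: pivot 3/2 → sign +
step 3: row/col 3 already zero → sign 0
signature = (1, 2, 1)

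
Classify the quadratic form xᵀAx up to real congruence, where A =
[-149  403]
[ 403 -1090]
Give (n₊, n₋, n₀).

step 0: pivot -149 → sign −
step 1: pivot -1/149 → sign −
signature = (0, 2, 0)

Answer: (0, 2, 0)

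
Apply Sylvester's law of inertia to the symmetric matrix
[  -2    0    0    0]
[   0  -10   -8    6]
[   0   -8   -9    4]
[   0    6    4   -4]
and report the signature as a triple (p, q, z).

step 0: pivot -2 → sign −
step 1: pivot -10 → sign −
step 2: pivot -13/5 → sign −
step 3: pivot -2/13 → sign −
signature = (0, 4, 0)

Answer: (0, 4, 0)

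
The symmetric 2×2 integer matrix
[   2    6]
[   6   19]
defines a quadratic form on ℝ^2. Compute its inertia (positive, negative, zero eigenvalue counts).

Answer: (2, 0, 0)

Derivation:
step 0: pivot 2 → sign +
step 1: pivot 1 → sign +
signature = (2, 0, 0)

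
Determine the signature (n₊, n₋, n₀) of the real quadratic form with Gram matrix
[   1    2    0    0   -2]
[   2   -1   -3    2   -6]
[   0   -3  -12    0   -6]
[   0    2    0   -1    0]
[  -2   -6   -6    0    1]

Answer: (2, 3, 0)

Derivation:
step 0: pivot 1 → sign +
step 1: pivot -5 → sign −
step 2: pivot -51/5 → sign −
step 3: pivot -1/17 → sign −
step 4: pivot 1 → sign +
signature = (2, 3, 0)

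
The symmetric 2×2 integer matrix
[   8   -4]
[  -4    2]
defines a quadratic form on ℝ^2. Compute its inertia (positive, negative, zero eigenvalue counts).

step 0: pivot 8 → sign +
step 1: row/col 1 already zero → sign 0
signature = (1, 0, 1)

Answer: (1, 0, 1)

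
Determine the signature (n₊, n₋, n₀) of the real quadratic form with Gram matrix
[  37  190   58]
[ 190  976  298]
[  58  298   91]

step 0: pivot 37 → sign +
step 1: pivot 12/37 → sign +
step 2: row/col 2 already zero → sign 0
signature = (2, 0, 1)

Answer: (2, 0, 1)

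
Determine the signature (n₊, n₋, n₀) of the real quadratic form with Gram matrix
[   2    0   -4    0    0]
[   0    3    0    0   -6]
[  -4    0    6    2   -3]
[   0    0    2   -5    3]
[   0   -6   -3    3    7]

Answer: (2, 3, 0)

Derivation:
step 0: pivot 2 → sign +
step 1: pivot 3 → sign +
step 2: pivot -2 → sign −
step 3: pivot -3 → sign −
step 4: pivot -1/2 → sign −
signature = (2, 3, 0)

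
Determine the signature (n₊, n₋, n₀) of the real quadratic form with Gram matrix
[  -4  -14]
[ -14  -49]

Answer: (0, 1, 1)

Derivation:
step 0: pivot -4 → sign −
step 1: row/col 1 already zero → sign 0
signature = (0, 1, 1)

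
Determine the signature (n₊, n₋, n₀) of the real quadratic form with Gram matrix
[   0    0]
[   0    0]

step 0: row/col 0 already zero → sign 0
step 1: row/col 1 already zero → sign 0
signature = (0, 0, 2)

Answer: (0, 0, 2)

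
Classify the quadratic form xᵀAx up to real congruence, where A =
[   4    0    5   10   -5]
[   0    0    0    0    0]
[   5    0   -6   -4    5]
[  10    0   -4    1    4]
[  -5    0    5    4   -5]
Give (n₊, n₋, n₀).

Answer: (2, 2, 1)

Derivation:
step 0: pivot 4 → sign +
step 1: pivot -49/4 → sign −
step 2: pivot -87/49 → sign −
step 3: pivot 3/29 → sign +
step 4: row/col 4 already zero → sign 0
signature = (2, 2, 1)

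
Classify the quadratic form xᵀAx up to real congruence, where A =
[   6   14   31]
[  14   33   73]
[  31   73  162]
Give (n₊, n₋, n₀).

Answer: (3, 0, 0)

Derivation:
step 0: pivot 6 → sign +
step 1: pivot 1/3 → sign +
step 2: pivot 1/2 → sign +
signature = (3, 0, 0)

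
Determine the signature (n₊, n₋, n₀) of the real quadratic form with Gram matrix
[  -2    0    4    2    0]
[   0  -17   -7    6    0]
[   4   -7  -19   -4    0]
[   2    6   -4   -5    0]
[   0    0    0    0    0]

Answer: (0, 4, 1)

Derivation:
step 0: pivot -2 → sign −
step 1: pivot -17 → sign −
step 2: pivot -138/17 → sign −
step 3: pivot -3/23 → sign −
step 4: row/col 4 already zero → sign 0
signature = (0, 4, 1)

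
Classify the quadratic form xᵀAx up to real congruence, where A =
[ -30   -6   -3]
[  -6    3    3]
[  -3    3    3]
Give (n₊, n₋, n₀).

Answer: (2, 1, 0)

Derivation:
step 0: pivot -30 → sign −
step 1: pivot 21/5 → sign +
step 2: pivot 3/14 → sign +
signature = (2, 1, 0)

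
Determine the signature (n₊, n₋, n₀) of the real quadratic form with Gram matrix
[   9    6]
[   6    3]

step 0: pivot 9 → sign +
step 1: pivot -1 → sign −
signature = (1, 1, 0)

Answer: (1, 1, 0)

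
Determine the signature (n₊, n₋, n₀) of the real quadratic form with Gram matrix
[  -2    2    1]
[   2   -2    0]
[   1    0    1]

Answer: (1, 2, 0)

Derivation:
step 0: pivot -2 → sign −
step 1: pivot 3/2 → sign +
step 2: pivot -2/3 → sign −
signature = (1, 2, 0)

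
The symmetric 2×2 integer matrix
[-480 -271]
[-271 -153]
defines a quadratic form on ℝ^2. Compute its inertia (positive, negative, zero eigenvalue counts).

Answer: (1, 1, 0)

Derivation:
step 0: pivot -480 → sign −
step 1: pivot 1/480 → sign +
signature = (1, 1, 0)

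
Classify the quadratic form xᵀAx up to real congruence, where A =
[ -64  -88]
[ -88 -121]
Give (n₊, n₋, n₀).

step 0: pivot -64 → sign −
step 1: row/col 1 already zero → sign 0
signature = (0, 1, 1)

Answer: (0, 1, 1)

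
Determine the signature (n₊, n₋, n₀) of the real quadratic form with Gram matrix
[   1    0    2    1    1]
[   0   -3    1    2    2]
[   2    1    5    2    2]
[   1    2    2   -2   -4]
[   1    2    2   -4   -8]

step 0: pivot 1 → sign +
step 1: pivot -3 → sign −
step 2: pivot 4/3 → sign +
step 3: pivot -2 → sign −
step 4: row/col 4 already zero → sign 0
signature = (2, 2, 1)

Answer: (2, 2, 1)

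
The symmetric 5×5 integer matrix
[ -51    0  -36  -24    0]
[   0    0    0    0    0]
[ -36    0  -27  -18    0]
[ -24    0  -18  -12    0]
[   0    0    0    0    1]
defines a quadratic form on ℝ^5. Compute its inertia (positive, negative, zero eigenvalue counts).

Answer: (1, 2, 2)

Derivation:
step 0: pivot -51 → sign −
step 1: pivot -27/17 → sign −
step 2: pivot 1 → sign +
step 3: row/col 3 already zero → sign 0
step 4: row/col 4 already zero → sign 0
signature = (1, 2, 2)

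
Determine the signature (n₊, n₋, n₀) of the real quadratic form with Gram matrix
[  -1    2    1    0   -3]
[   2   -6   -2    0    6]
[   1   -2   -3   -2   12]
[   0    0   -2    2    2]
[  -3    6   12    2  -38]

Answer: (1, 4, 0)

Derivation:
step 0: pivot -1 → sign −
step 1: pivot -2 → sign −
step 2: pivot -2 → sign −
step 3: pivot 4 → sign +
step 4: pivot -3/4 → sign −
signature = (1, 4, 0)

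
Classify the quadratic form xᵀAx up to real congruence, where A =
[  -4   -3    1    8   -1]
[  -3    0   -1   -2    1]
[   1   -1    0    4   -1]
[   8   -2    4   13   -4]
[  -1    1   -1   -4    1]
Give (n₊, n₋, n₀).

Answer: (2, 3, 0)

Derivation:
step 0: pivot -4 → sign −
step 1: pivot 9/4 → sign +
step 2: pivot -10/9 → sign −
step 3: pivot 3/5 → sign +
step 4: pivot -1/6 → sign −
signature = (2, 3, 0)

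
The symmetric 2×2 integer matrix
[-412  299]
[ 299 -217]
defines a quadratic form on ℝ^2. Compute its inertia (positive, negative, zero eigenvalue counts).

step 0: pivot -412 → sign −
step 1: pivot -3/412 → sign −
signature = (0, 2, 0)

Answer: (0, 2, 0)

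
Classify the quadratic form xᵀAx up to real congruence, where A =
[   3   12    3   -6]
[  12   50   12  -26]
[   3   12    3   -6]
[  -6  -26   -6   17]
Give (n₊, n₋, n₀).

step 0: pivot 3 → sign +
step 1: pivot 2 → sign +
step 2: pivot 3 → sign +
step 3: row/col 3 already zero → sign 0
signature = (3, 0, 1)

Answer: (3, 0, 1)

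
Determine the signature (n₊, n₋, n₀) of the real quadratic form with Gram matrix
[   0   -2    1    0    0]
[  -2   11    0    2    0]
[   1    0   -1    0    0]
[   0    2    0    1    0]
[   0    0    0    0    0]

step 0: pivot 11 → sign +
step 1: pivot -4/11 → sign −
step 2: pivot 7/4 → sign +
step 3: pivot 3/7 → sign +
step 4: row/col 4 already zero → sign 0
signature = (3, 1, 1)

Answer: (3, 1, 1)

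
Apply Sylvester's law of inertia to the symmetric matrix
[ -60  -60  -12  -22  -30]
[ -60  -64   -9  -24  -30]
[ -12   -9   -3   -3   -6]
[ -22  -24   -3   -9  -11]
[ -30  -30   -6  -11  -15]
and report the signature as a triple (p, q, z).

Answer: (2, 2, 1)

Derivation:
step 0: pivot -60 → sign −
step 1: pivot -4 → sign −
step 2: pivot 33/20 → sign +
step 3: pivot 2/33 → sign +
step 4: row/col 4 already zero → sign 0
signature = (2, 2, 1)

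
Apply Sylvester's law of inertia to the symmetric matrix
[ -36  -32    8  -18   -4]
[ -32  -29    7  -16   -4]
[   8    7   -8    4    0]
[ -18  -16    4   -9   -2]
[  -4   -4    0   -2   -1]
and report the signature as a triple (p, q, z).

step 0: pivot -36 → sign −
step 1: pivot -5/9 → sign −
step 2: pivot -31/5 → sign −
step 3: pivot -3/31 → sign −
step 4: row/col 4 already zero → sign 0
signature = (0, 4, 1)

Answer: (0, 4, 1)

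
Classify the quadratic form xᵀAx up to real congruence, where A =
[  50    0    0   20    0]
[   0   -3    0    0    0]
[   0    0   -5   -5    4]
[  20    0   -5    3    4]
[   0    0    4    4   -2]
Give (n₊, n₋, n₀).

Answer: (2, 2, 1)

Derivation:
step 0: pivot 50 → sign +
step 1: pivot -3 → sign −
step 2: pivot -5 → sign −
step 3: pivot 6/5 → sign +
step 4: row/col 4 already zero → sign 0
signature = (2, 2, 1)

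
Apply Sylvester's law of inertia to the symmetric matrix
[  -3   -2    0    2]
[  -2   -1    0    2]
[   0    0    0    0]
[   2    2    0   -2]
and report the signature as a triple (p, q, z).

step 0: pivot -3 → sign −
step 1: pivot 1/3 → sign +
step 2: pivot -2 → sign −
step 3: row/col 3 already zero → sign 0
signature = (1, 2, 1)

Answer: (1, 2, 1)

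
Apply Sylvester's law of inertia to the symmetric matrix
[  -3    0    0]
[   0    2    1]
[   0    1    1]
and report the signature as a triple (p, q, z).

Answer: (2, 1, 0)

Derivation:
step 0: pivot -3 → sign −
step 1: pivot 2 → sign +
step 2: pivot 1/2 → sign +
signature = (2, 1, 0)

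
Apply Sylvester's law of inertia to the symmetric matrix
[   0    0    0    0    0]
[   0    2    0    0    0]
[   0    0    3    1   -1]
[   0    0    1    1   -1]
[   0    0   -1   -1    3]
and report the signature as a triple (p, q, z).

step 0: pivot 2 → sign +
step 1: pivot 3 → sign +
step 2: pivot 2/3 → sign +
step 3: pivot 2 → sign +
step 4: row/col 4 already zero → sign 0
signature = (4, 0, 1)

Answer: (4, 0, 1)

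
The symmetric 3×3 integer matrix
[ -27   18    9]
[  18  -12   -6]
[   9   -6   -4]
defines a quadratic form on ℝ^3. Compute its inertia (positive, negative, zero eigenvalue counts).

Answer: (0, 2, 1)

Derivation:
step 0: pivot -27 → sign −
step 1: pivot -1 → sign −
step 2: row/col 2 already zero → sign 0
signature = (0, 2, 1)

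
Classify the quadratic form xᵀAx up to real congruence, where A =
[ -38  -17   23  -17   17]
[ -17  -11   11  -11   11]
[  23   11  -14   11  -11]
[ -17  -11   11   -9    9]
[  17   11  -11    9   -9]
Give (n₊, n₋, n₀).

Answer: (2, 2, 1)

Derivation:
step 0: pivot -38 → sign −
step 1: pivot -129/38 → sign −
step 2: pivot 3/43 → sign +
step 3: pivot 2 → sign +
step 4: row/col 4 already zero → sign 0
signature = (2, 2, 1)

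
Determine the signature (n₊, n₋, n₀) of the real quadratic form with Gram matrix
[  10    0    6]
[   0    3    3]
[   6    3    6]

step 0: pivot 10 → sign +
step 1: pivot 3 → sign +
step 2: pivot -3/5 → sign −
signature = (2, 1, 0)

Answer: (2, 1, 0)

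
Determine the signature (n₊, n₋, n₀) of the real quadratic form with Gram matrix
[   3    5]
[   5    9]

step 0: pivot 3 → sign +
step 1: pivot 2/3 → sign +
signature = (2, 0, 0)

Answer: (2, 0, 0)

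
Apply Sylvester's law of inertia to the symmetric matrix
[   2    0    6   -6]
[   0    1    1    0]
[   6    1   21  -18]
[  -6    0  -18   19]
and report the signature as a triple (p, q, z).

Answer: (4, 0, 0)

Derivation:
step 0: pivot 2 → sign +
step 1: pivot 1 → sign +
step 2: pivot 2 → sign +
step 3: pivot 1 → sign +
signature = (4, 0, 0)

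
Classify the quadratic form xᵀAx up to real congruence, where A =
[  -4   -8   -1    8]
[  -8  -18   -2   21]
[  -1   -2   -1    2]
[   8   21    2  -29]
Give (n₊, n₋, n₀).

Answer: (0, 4, 0)

Derivation:
step 0: pivot -4 → sign −
step 1: pivot -2 → sign −
step 2: pivot -3/4 → sign −
step 3: pivot -1/2 → sign −
signature = (0, 4, 0)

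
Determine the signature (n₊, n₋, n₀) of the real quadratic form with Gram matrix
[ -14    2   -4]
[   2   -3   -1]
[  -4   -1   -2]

Answer: (1, 2, 0)

Derivation:
step 0: pivot -14 → sign −
step 1: pivot -19/7 → sign −
step 2: pivot 1/19 → sign +
signature = (1, 2, 0)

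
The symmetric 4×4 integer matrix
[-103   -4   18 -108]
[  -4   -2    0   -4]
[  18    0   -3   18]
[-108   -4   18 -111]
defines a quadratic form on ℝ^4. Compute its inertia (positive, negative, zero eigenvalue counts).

Answer: (2, 2, 0)

Derivation:
step 0: pivot -103 → sign −
step 1: pivot -190/103 → sign −
step 2: pivot 39/95 → sign +
step 3: pivot 1/13 → sign +
signature = (2, 2, 0)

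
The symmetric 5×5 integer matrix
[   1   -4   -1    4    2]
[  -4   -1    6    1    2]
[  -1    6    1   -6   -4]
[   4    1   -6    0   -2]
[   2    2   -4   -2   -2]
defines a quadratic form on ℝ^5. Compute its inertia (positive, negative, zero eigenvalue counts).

step 0: pivot 1 → sign +
step 1: pivot -17 → sign −
step 2: pivot 4/17 → sign +
step 3: pivot 1 → sign +
step 4: pivot -3 → sign −
signature = (3, 2, 0)

Answer: (3, 2, 0)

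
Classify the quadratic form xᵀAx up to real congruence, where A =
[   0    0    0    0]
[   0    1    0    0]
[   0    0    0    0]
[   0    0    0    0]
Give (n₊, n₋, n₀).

Answer: (1, 0, 3)

Derivation:
step 0: pivot 1 → sign +
step 1: row/col 1 already zero → sign 0
step 2: row/col 2 already zero → sign 0
step 3: row/col 3 already zero → sign 0
signature = (1, 0, 3)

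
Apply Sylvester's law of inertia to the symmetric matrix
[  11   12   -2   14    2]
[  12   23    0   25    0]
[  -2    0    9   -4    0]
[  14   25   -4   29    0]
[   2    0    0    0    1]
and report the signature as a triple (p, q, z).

step 0: pivot 11 → sign +
step 1: pivot 109/11 → sign +
step 2: pivot 889/109 → sign +
step 3: pivot 6/127 → sign +
step 4: pivot 1/21 → sign +
signature = (5, 0, 0)

Answer: (5, 0, 0)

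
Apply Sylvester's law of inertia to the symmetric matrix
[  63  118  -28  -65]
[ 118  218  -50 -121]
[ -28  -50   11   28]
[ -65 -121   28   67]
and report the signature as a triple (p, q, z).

step 0: pivot 63 → sign +
step 1: pivot -190/63 → sign −
step 2: pivot 51/95 → sign +
step 3: pivot -1/34 → sign −
signature = (2, 2, 0)

Answer: (2, 2, 0)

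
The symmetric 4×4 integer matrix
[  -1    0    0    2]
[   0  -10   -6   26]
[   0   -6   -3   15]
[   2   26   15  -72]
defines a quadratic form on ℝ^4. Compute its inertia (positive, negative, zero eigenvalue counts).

step 0: pivot -1 → sign −
step 1: pivot -10 → sign −
step 2: pivot 3/5 → sign +
step 3: pivot -1 → sign −
signature = (1, 3, 0)

Answer: (1, 3, 0)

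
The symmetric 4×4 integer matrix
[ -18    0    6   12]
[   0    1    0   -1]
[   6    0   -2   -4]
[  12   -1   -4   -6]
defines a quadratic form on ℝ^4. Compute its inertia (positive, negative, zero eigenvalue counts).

step 0: pivot -18 → sign −
step 1: pivot 1 → sign +
step 2: pivot 1 → sign +
step 3: row/col 3 already zero → sign 0
signature = (2, 1, 1)

Answer: (2, 1, 1)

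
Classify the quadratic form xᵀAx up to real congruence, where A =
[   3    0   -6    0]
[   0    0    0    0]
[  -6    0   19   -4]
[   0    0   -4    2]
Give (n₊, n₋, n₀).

Answer: (2, 1, 1)

Derivation:
step 0: pivot 3 → sign +
step 1: pivot 7 → sign +
step 2: pivot -2/7 → sign −
step 3: row/col 3 already zero → sign 0
signature = (2, 1, 1)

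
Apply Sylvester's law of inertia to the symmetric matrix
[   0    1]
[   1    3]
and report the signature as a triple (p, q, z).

step 0: pivot 3 → sign +
step 1: pivot -1/3 → sign −
signature = (1, 1, 0)

Answer: (1, 1, 0)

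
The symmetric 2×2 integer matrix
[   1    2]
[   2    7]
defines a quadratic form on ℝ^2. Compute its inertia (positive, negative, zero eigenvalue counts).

step 0: pivot 1 → sign +
step 1: pivot 3 → sign +
signature = (2, 0, 0)

Answer: (2, 0, 0)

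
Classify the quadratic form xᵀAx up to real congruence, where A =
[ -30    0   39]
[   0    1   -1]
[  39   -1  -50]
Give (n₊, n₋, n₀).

Answer: (1, 2, 0)

Derivation:
step 0: pivot -30 → sign −
step 1: pivot 1 → sign +
step 2: pivot -3/10 → sign −
signature = (1, 2, 0)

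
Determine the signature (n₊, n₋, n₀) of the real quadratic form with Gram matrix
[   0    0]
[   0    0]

Answer: (0, 0, 2)

Derivation:
step 0: row/col 0 already zero → sign 0
step 1: row/col 1 already zero → sign 0
signature = (0, 0, 2)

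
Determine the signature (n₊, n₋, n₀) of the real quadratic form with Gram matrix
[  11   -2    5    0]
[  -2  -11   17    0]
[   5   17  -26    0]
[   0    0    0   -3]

Answer: (1, 3, 0)

Derivation:
step 0: pivot 11 → sign +
step 1: pivot -125/11 → sign −
step 2: pivot -6/125 → sign −
step 3: pivot -3 → sign −
signature = (1, 3, 0)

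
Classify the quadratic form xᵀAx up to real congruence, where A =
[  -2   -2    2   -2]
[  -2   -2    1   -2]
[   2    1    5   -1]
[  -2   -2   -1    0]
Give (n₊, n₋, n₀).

step 0: pivot -2 → sign −
step 1: pivot 7 → sign +
step 2: pivot -1/7 → sign −
step 3: pivot 2 → sign +
signature = (2, 2, 0)

Answer: (2, 2, 0)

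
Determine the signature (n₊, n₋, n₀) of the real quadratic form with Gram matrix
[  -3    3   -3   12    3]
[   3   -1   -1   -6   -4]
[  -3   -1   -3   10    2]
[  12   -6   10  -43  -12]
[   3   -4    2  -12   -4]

Answer: (2, 3, 0)

Derivation:
step 0: pivot -3 → sign −
step 1: pivot 2 → sign +
step 2: pivot -8 → sign −
step 3: pivot -1/2 → sign −
step 4: pivot 3/4 → sign +
signature = (2, 3, 0)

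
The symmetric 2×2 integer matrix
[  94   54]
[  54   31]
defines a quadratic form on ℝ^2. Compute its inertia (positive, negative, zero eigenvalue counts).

step 0: pivot 94 → sign +
step 1: pivot -1/47 → sign −
signature = (1, 1, 0)

Answer: (1, 1, 0)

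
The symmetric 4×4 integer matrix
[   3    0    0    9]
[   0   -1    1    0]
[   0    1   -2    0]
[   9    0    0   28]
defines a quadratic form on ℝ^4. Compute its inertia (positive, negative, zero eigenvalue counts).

step 0: pivot 3 → sign +
step 1: pivot -1 → sign −
step 2: pivot -1 → sign −
step 3: pivot 1 → sign +
signature = (2, 2, 0)

Answer: (2, 2, 0)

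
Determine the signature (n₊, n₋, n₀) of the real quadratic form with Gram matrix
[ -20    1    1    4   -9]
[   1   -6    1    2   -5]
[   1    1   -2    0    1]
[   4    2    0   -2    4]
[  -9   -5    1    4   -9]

step 0: pivot -20 → sign −
step 1: pivot -119/20 → sign −
step 2: pivot -30/17 → sign −
step 3: pivot -4/21 → sign −
step 4: pivot 3/20 → sign +
signature = (1, 4, 0)

Answer: (1, 4, 0)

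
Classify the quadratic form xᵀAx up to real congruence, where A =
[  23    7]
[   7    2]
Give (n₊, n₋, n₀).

step 0: pivot 23 → sign +
step 1: pivot -3/23 → sign −
signature = (1, 1, 0)

Answer: (1, 1, 0)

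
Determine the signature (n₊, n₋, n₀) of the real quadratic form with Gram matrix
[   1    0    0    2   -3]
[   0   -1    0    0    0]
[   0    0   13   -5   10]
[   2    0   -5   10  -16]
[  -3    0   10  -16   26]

step 0: pivot 1 → sign +
step 1: pivot -1 → sign −
step 2: pivot 13 → sign +
step 3: pivot 53/13 → sign +
step 4: pivot 1/53 → sign +
signature = (4, 1, 0)

Answer: (4, 1, 0)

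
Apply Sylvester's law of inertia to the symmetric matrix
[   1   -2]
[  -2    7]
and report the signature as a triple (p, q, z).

step 0: pivot 1 → sign +
step 1: pivot 3 → sign +
signature = (2, 0, 0)

Answer: (2, 0, 0)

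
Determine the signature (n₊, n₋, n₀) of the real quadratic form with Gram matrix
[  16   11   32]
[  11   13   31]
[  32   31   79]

step 0: pivot 16 → sign +
step 1: pivot 87/16 → sign +
step 2: pivot 3/29 → sign +
signature = (3, 0, 0)

Answer: (3, 0, 0)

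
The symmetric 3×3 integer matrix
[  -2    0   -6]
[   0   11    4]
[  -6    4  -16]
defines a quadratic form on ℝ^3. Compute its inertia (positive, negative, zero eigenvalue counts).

Answer: (2, 1, 0)

Derivation:
step 0: pivot -2 → sign −
step 1: pivot 11 → sign +
step 2: pivot 6/11 → sign +
signature = (2, 1, 0)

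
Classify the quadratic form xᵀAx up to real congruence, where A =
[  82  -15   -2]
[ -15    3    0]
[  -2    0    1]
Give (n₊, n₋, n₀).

Answer: (3, 0, 0)

Derivation:
step 0: pivot 82 → sign +
step 1: pivot 21/82 → sign +
step 2: pivot 3/7 → sign +
signature = (3, 0, 0)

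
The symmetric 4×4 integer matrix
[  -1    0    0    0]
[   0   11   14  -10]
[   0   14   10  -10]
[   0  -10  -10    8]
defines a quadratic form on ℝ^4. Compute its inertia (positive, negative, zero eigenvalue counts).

Answer: (1, 3, 0)

Derivation:
step 0: pivot -1 → sign −
step 1: pivot 11 → sign +
step 2: pivot -86/11 → sign −
step 3: pivot -6/43 → sign −
signature = (1, 3, 0)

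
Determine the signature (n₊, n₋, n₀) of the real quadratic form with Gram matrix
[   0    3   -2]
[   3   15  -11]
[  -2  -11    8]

Answer: (1, 1, 1)

Derivation:
step 0: pivot 15 → sign +
step 1: pivot -3/5 → sign −
step 2: row/col 2 already zero → sign 0
signature = (1, 1, 1)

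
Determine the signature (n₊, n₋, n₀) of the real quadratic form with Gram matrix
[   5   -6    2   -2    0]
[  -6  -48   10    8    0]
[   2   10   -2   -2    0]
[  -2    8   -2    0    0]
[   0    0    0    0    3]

step 0: pivot 5 → sign +
step 1: pivot -276/5 → sign −
step 2: pivot -1/69 → sign −
step 3: pivot 3 → sign +
step 4: row/col 4 already zero → sign 0
signature = (2, 2, 1)

Answer: (2, 2, 1)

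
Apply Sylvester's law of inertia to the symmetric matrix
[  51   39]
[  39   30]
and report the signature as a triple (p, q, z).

step 0: pivot 51 → sign +
step 1: pivot 3/17 → sign +
signature = (2, 0, 0)

Answer: (2, 0, 0)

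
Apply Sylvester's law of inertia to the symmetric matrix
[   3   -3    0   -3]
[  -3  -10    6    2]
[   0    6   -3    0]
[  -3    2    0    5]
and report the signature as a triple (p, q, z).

step 0: pivot 3 → sign +
step 1: pivot -13 → sign −
step 2: pivot -3/13 → sign −
step 3: pivot 3 → sign +
signature = (2, 2, 0)

Answer: (2, 2, 0)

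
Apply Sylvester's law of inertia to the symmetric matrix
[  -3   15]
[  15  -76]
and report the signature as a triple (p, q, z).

step 0: pivot -3 → sign −
step 1: pivot -1 → sign −
signature = (0, 2, 0)

Answer: (0, 2, 0)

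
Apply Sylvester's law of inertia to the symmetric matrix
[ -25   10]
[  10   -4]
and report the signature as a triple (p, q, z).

Answer: (0, 1, 1)

Derivation:
step 0: pivot -25 → sign −
step 1: row/col 1 already zero → sign 0
signature = (0, 1, 1)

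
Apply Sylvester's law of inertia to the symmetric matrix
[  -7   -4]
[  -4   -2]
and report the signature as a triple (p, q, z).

Answer: (1, 1, 0)

Derivation:
step 0: pivot -7 → sign −
step 1: pivot 2/7 → sign +
signature = (1, 1, 0)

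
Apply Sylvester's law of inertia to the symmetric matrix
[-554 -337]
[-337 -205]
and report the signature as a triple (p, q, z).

step 0: pivot -554 → sign −
step 1: pivot -1/554 → sign −
signature = (0, 2, 0)

Answer: (0, 2, 0)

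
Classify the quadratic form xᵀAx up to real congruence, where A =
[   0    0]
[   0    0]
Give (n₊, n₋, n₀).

step 0: row/col 0 already zero → sign 0
step 1: row/col 1 already zero → sign 0
signature = (0, 0, 2)

Answer: (0, 0, 2)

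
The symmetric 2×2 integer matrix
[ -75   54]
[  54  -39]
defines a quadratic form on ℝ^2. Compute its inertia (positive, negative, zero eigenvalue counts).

Answer: (0, 2, 0)

Derivation:
step 0: pivot -75 → sign −
step 1: pivot -3/25 → sign −
signature = (0, 2, 0)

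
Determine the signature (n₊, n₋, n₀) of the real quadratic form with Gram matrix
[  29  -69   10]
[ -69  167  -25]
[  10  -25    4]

Answer: (3, 0, 0)

Derivation:
step 0: pivot 29 → sign +
step 1: pivot 82/29 → sign +
step 2: pivot 3/82 → sign +
signature = (3, 0, 0)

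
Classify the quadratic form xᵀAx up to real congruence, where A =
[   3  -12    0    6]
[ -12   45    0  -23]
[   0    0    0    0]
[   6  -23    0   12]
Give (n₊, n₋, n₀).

Answer: (2, 1, 1)

Derivation:
step 0: pivot 3 → sign +
step 1: pivot -3 → sign −
step 2: pivot 1/3 → sign +
step 3: row/col 3 already zero → sign 0
signature = (2, 1, 1)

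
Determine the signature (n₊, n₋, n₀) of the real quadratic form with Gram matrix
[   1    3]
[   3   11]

Answer: (2, 0, 0)

Derivation:
step 0: pivot 1 → sign +
step 1: pivot 2 → sign +
signature = (2, 0, 0)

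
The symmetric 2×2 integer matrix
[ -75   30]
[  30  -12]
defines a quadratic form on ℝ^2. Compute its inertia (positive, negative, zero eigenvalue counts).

Answer: (0, 1, 1)

Derivation:
step 0: pivot -75 → sign −
step 1: row/col 1 already zero → sign 0
signature = (0, 1, 1)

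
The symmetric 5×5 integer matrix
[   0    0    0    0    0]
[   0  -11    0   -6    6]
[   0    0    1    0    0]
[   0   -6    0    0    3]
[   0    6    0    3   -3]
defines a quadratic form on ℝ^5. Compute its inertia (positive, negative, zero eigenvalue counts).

step 0: pivot -11 → sign −
step 1: pivot 1 → sign +
step 2: pivot 36/11 → sign +
step 3: pivot 1/4 → sign +
step 4: row/col 4 already zero → sign 0
signature = (3, 1, 1)

Answer: (3, 1, 1)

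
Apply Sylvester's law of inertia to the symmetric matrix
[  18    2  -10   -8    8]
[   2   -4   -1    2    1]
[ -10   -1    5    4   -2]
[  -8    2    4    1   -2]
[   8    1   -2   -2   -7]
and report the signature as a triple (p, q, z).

step 0: pivot 18 → sign +
step 1: pivot -38/9 → sign −
step 2: pivot -21/38 → sign −
step 3: pivot -1/3 → sign −
step 4: pivot 2/7 → sign +
signature = (2, 3, 0)

Answer: (2, 3, 0)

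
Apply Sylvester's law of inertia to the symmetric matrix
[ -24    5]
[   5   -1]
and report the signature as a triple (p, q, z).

Answer: (1, 1, 0)

Derivation:
step 0: pivot -24 → sign −
step 1: pivot 1/24 → sign +
signature = (1, 1, 0)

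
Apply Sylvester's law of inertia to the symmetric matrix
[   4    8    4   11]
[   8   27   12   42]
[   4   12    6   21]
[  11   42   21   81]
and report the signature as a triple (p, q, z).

step 0: pivot 4 → sign +
step 1: pivot 11 → sign +
step 2: pivot 6/11 → sign +
step 3: pivot 3/4 → sign +
signature = (4, 0, 0)

Answer: (4, 0, 0)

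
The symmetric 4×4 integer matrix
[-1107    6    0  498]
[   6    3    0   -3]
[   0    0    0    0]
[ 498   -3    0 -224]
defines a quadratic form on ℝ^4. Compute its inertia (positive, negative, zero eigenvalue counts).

Answer: (2, 1, 1)

Derivation:
step 0: pivot -1107 → sign −
step 1: pivot 373/123 → sign +
step 2: pivot 1/373 → sign +
step 3: row/col 3 already zero → sign 0
signature = (2, 1, 1)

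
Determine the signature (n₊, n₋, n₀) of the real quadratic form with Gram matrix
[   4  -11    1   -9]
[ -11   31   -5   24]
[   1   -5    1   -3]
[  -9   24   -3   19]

step 0: pivot 4 → sign +
step 1: pivot 3/4 → sign +
step 2: pivot -6 → sign −
step 3: pivot -1/2 → sign −
signature = (2, 2, 0)

Answer: (2, 2, 0)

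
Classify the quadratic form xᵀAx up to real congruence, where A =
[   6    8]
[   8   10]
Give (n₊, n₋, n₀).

Answer: (1, 1, 0)

Derivation:
step 0: pivot 6 → sign +
step 1: pivot -2/3 → sign −
signature = (1, 1, 0)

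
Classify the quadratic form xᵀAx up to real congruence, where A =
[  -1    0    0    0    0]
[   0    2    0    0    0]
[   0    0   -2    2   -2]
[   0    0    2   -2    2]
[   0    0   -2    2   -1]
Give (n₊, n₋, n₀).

step 0: pivot -1 → sign −
step 1: pivot 2 → sign +
step 2: pivot -2 → sign −
step 3: pivot 1 → sign +
step 4: row/col 4 already zero → sign 0
signature = (2, 2, 1)

Answer: (2, 2, 1)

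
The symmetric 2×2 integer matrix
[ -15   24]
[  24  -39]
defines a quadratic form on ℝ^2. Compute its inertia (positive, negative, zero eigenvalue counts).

Answer: (0, 2, 0)

Derivation:
step 0: pivot -15 → sign −
step 1: pivot -3/5 → sign −
signature = (0, 2, 0)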